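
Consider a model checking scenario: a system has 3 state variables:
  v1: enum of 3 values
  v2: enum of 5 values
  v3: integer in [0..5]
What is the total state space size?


State space = product of domain sizes of all variables.
Domain sizes:
  v1 (enum of 3 values): 3
  v2 (enum of 5 values): 5
  v3 (integer in [0..5]): 6
Product = 3 * 5 * 6 = 90

90


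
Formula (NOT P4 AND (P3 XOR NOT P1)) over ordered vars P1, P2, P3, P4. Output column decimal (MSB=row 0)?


Formula: (NOT P4 AND (P3 XOR NOT P1)) over P1, P2, P3, P4 (16 rows)
Evaluate each row (bits = P1,P2,P3,P4, MSB first):
  row 0 [0000]: (NOT 0 AND (0 XOR NOT 0)) -> 1
  row 1 [0001]: (NOT 1 AND (0 XOR NOT 0)) -> 0
  row 2 [0010]: (NOT 0 AND (1 XOR NOT 0)) -> 0
  row 3 [0011]: (NOT 1 AND (1 XOR NOT 0)) -> 0
  row 4 [0100]: (NOT 0 AND (0 XOR NOT 0)) -> 1
  row 5 [0101]: (NOT 1 AND (0 XOR NOT 0)) -> 0
  row 6 [0110]: (NOT 0 AND (1 XOR NOT 0)) -> 0
  row 7 [0111]: (NOT 1 AND (1 XOR NOT 0)) -> 0
  row 8 [1000]: (NOT 0 AND (0 XOR NOT 1)) -> 0
  row 9 [1001]: (NOT 1 AND (0 XOR NOT 1)) -> 0
  row 10 [1010]: (NOT 0 AND (1 XOR NOT 1)) -> 1
  row 11 [1011]: (NOT 1 AND (1 XOR NOT 1)) -> 0
  row 12 [1100]: (NOT 0 AND (0 XOR NOT 1)) -> 0
  row 13 [1101]: (NOT 1 AND (0 XOR NOT 1)) -> 0
  row 14 [1110]: (NOT 0 AND (1 XOR NOT 1)) -> 1
  row 15 [1111]: (NOT 1 AND (1 XOR NOT 1)) -> 0
Full result column, 4 rows per line (P1,P2 fixed per line; P3,P4 runs 00..11 left to right):
  rows 0-3 [P1,P2=00]: 1000  = hex 8
  rows 4-7 [P1,P2=01]: 1000  = hex 8
  rows 8-11 [P1,P2=10]: 0010  = hex 2
  rows 12-15 [P1,P2=11]: 0010  = hex 2
Output column (row 0 .. row 15) = 1000100000100010
Output column grouped in 4s = 1000 1000 0010 0010 = 0x8822
Convert to decimal digit by digit (value = value*16 + digit):
  8 -> 8
  8*16 + 8 = 136
  136*16 + 2 = 2178
  2178*16 + 2 = 34850
Decimal = 34850

34850


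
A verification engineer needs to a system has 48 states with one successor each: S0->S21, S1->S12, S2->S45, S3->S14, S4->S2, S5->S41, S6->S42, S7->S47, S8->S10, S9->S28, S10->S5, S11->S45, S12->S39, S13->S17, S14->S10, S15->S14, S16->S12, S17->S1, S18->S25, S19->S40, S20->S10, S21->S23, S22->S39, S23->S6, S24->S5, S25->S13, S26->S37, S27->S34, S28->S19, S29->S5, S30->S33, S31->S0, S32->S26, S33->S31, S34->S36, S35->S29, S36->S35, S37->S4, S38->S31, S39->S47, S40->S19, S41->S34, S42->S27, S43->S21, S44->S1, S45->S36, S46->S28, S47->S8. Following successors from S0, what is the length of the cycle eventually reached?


Trace from S0 until a state repeats:
  S0 -> S21 -> S23 -> S6 -> S42 -> S27 -> S34 -> S36 -> S35 -> S29 -> S5 -> S41 -> S34
S34 first seen at step 6, revisited at step 12.
Cycle length = 12 - 6 = 6

6


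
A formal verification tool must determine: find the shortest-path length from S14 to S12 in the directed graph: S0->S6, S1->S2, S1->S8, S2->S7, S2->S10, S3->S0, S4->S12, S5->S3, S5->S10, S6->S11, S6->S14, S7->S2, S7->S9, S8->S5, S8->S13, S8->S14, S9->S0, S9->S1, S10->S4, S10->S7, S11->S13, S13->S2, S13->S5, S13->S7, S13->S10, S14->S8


BFS layer-by-layer from S14:
  dist 0: {S14}
  dist 1: {S8}
  dist 2: {S5, S13}
  dist 3: {S2, S3, S7, S10}
  dist 4: {S0, S4, S9}
  dist 5: {S1, S6, S12}
  -> S12 reached at distance 5
Shortest path length = 5

5


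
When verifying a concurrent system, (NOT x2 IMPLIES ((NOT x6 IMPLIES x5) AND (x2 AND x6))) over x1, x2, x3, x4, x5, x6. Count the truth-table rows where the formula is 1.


Formula: (NOT x2 IMPLIES ((NOT x6 IMPLIES x5) AND (x2 AND x6))) over 6 vars (64 rows)
Evaluate each row (x1, x2, x3, x4, x5, x6 as bits, MSB first):
  row 0 [000000]: (NOT 0 IMPLIES ((NOT 0 IMPLIES 0) AND (0 AND 0))) -> 0
  row 1 [000001]: (NOT 0 IMPLIES ((NOT 1 IMPLIES 0) AND (0 AND 1))) -> 0
  row 2 [000010]: (NOT 0 IMPLIES ((NOT 0 IMPLIES 1) AND (0 AND 0))) -> 0
  row 3 [000011]: (NOT 0 IMPLIES ((NOT 1 IMPLIES 1) AND (0 AND 1))) -> 0
  row 4 [000100]: (NOT 0 IMPLIES ((NOT 0 IMPLIES 0) AND (0 AND 0))) -> 0
  (every remaining row is evaluated the same way; all 64 results are listed next)
Full result column, 8 rows per line (x1,x2,x3 fixed per line; x4,x5,x6 runs 000..111 left to right):
  rows 0-7 [x1,x2,x3=000]: 00000000  (ones: 0)
  rows 8-15 [x1,x2,x3=001]: 00000000  (ones: 0)
  rows 16-23 [x1,x2,x3=010]: 11111111  (ones: 8)
  rows 24-31 [x1,x2,x3=011]: 11111111  (ones: 8)
  rows 32-39 [x1,x2,x3=100]: 00000000  (ones: 0)
  rows 40-47 [x1,x2,x3=101]: 00000000  (ones: 0)
  rows 48-55 [x1,x2,x3=110]: 11111111  (ones: 8)
  rows 56-63 [x1,x2,x3=111]: 11111111  (ones: 8)
Count of 1-rows = 0+0+8+8+0+0+8+8 = 32

32


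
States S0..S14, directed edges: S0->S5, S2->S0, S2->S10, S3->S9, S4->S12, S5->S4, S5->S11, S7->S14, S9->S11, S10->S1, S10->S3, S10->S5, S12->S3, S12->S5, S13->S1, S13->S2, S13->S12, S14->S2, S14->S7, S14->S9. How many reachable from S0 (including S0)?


BFS from S0:
  layer 0: {S0}
  layer 1: {S5}
  layer 2: {S4, S11}
  layer 3: {S12}
  layer 4: {S3}
  layer 5: {S9}
Reachable set: {S0, S3, S4, S5, S9, S11, S12}
Count = 7

7


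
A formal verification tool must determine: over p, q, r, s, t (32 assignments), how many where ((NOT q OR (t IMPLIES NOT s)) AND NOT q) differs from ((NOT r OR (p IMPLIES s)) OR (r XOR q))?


F1 = ((NOT q OR (t IMPLIES NOT s)) AND NOT q)
F2 = ((NOT r OR (p IMPLIES s)) OR (r XOR q))
Evaluate both on each of 32 rows (bits = p,q,r,s,t):
  row 0 [00000]: F1=1 F2=1 -> 0
  row 1 [00001]: F1=1 F2=1 -> 0
  row 2 [00010]: F1=1 F2=1 -> 0
  row 3 [00011]: F1=1 F2=1 -> 0
  row 4 [00100]: F1=1 F2=1 -> 0
  row 5 [00101]: F1=1 F2=1 -> 0
  row 6 [00110]: F1=1 F2=1 -> 0
  row 7 [00111]: F1=1 F2=1 -> 0
  row 8 [01000]: F1=0 F2=1 (differ) -> 1
  row 9 [01001]: F1=0 F2=1 (differ) -> 1
  row 10 [01010]: F1=0 F2=1 (differ) -> 1
  row 11 [01011]: F1=0 F2=1 (differ) -> 1
  row 12 [01100]: F1=0 F2=1 (differ) -> 1
  row 13 [01101]: F1=0 F2=1 (differ) -> 1
  row 14 [01110]: F1=0 F2=1 (differ) -> 1
  row 15 [01111]: F1=0 F2=1 (differ) -> 1
  row 16 [10000]: F1=1 F2=1 -> 0
  row 17 [10001]: F1=1 F2=1 -> 0
  row 18 [10010]: F1=1 F2=1 -> 0
  row 19 [10011]: F1=1 F2=1 -> 0
  row 20 [10100]: F1=1 F2=1 -> 0
  row 21 [10101]: F1=1 F2=1 -> 0
  row 22 [10110]: F1=1 F2=1 -> 0
  row 23 [10111]: F1=1 F2=1 -> 0
  row 24 [11000]: F1=0 F2=1 (differ) -> 1
  row 25 [11001]: F1=0 F2=1 (differ) -> 1
  row 26 [11010]: F1=0 F2=1 (differ) -> 1
  row 27 [11011]: F1=0 F2=1 (differ) -> 1
  row 28 [11100]: F1=0 F2=0 -> 0
  row 29 [11101]: F1=0 F2=0 -> 0
  row 30 [11110]: F1=0 F2=1 (differ) -> 1
  row 31 [11111]: F1=0 F2=1 (differ) -> 1
Full result column, 8 rows per line (p,q fixed per line; r,s,t runs 000..111 left to right):
  rows 0-7 [p,q=00]: 00000000  (ones: 0)
  rows 8-15 [p,q=01]: 11111111  (ones: 8)
  rows 16-23 [p,q=10]: 00000000  (ones: 0)
  rows 24-31 [p,q=11]: 11110011  (ones: 6)
Disagreements = 0+8+0+6 = 14

14


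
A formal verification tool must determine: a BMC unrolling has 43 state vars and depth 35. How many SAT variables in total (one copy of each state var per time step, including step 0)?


BMC unrolls to depth k, creating one copy of each state var for steps 0..k.
Step count = 35 + 1 = 36 (steps 0 through 35)
Vars per step = 43
Total = 43 * 36 = 1548

1548


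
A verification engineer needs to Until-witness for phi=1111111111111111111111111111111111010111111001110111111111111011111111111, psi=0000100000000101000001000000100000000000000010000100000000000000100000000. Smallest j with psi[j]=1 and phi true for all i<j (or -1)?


(phi U psi) at 0: need smallest j with psi[j]=1 and phi[i]=1 for all i in [0,j).
Scan from step 0:
  step 0: phi=1, psi=0 -> continue
  step 1: phi=1, psi=0 -> continue
  step 2: phi=1, psi=0 -> continue
  step 3: phi=1, psi=0 -> continue
  step 4: psi=1 and phi held for [0,4) -> witness found
Witness step = 4

4


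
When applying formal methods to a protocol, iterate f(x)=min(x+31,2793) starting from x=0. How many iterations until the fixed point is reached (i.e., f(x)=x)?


Step 1: x=0, cap=2793, increment=31
Step 2: x grows by 31 each step until capped at 2793; fixed point is x=2793
Step 3: iterations = ceil(2793/31) = 91

91


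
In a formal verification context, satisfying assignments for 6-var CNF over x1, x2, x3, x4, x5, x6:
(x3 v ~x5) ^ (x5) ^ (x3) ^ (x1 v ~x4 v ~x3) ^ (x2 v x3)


CNF with 5 clauses over 6 vars (64 assignments).
An assignment satisfies CNF iff every clause has >=1 true literal.
Check each row (bits = x1,x2,x3,x4,x5,x6; clause T/F shown):
  row 0 [000000]: clauses=TFFTF -> 0
  row 1 [000001]: clauses=TFFTF -> 0
  row 2 [000010]: clauses=FTFTF -> 0
  row 3 [000011]: clauses=FTFTF -> 0
  row 4 [000100]: clauses=TFFTF -> 0
  (every remaining row is evaluated the same way; all 64 results are listed next)
Full result column, 8 rows per line (x1,x2,x3 fixed per line; x4,x5,x6 runs 000..111 left to right):
  rows 0-7 [x1,x2,x3=000]: 00000000  (ones: 0)
  rows 8-15 [x1,x2,x3=001]: 00110000  (ones: 2)
  rows 16-23 [x1,x2,x3=010]: 00000000  (ones: 0)
  rows 24-31 [x1,x2,x3=011]: 00110000  (ones: 2)
  rows 32-39 [x1,x2,x3=100]: 00000000  (ones: 0)
  rows 40-47 [x1,x2,x3=101]: 00110011  (ones: 4)
  rows 48-55 [x1,x2,x3=110]: 00000000  (ones: 0)
  rows 56-63 [x1,x2,x3=111]: 00110011  (ones: 4)
Satisfying assignments = 0+2+0+2+0+4+0+4 = 12

12


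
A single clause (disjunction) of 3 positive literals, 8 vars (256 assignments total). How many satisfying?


Step 1: Total=2^8=256
Step 2: Unsat when all 3 false: 2^5=32
Step 3: Sat=256-32=224

224


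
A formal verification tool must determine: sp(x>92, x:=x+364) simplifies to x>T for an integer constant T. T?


Formula: sp(P, x:=E) = exists old_x. (x = E[old_x/x]) AND P[old_x/x] (old_x is the value of x before the assignment; eliminate old_x by solving x = E[old_x/x] for old_x)
Step 1: Precondition P: x>92, i.e. old_x > 92
Step 2: Assignment gives x = old_x + 364, so old_x = x - 364
Step 3: Substitute into P: x - 364 > 92
Step 4: Simplify: x > 92+364 = 456

456


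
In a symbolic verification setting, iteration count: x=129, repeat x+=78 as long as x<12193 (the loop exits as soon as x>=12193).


Step 1: x goes from 129 toward 12193 by 78; the body runs while x<12193, so iterations = ceil((bound-start)/step)
Step 2: Distance=12064
Step 3: ceil(12064/78)=155

155


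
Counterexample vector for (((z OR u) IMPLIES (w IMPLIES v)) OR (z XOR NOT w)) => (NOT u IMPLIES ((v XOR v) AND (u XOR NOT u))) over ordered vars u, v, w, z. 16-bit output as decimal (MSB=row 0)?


F1 = (((z OR u) IMPLIES (w IMPLIES v)) OR (z XOR NOT w))
F2 = (NOT u IMPLIES ((v XOR v) AND (u XOR NOT u)))
Counterexample to F1=>F2 is where F1=1 and F2=0.
Evaluate each row (bits = u,v,w,z, MSB first):
  row 0 [0000]: F1=1 F2=0 -> F1&~F2 -> 1
  row 1 [0001]: F1=1 F2=0 -> F1&~F2 -> 1
  row 2 [0010]: F1=1 F2=0 -> F1&~F2 -> 1
  row 3 [0011]: F1=1 F2=0 -> F1&~F2 -> 1
  row 4 [0100]: F1=1 F2=0 -> F1&~F2 -> 1
  row 5 [0101]: F1=1 F2=0 -> F1&~F2 -> 1
  row 6 [0110]: F1=1 F2=0 -> F1&~F2 -> 1
  row 7 [0111]: F1=1 F2=0 -> F1&~F2 -> 1
  row 8 [1000]: F1=1 F2=1 -> F1&~F2 -> 0
  row 9 [1001]: F1=1 F2=1 -> F1&~F2 -> 0
  row 10 [1010]: F1=0 F2=1 -> F1&~F2 -> 0
  row 11 [1011]: F1=1 F2=1 -> F1&~F2 -> 0
  row 12 [1100]: F1=1 F2=1 -> F1&~F2 -> 0
  row 13 [1101]: F1=1 F2=1 -> F1&~F2 -> 0
  row 14 [1110]: F1=1 F2=1 -> F1&~F2 -> 0
  row 15 [1111]: F1=1 F2=1 -> F1&~F2 -> 0
Full result column, 4 rows per line (u,v fixed per line; w,z runs 00..11 left to right):
  rows 0-3 [u,v=00]: 1111  = hex F
  rows 4-7 [u,v=01]: 1111  = hex F
  rows 8-11 [u,v=10]: 0000  = hex 0
  rows 12-15 [u,v=11]: 0000  = hex 0
Counterexample vector (row 0 .. row 15) = 1111111100000000
Output column grouped in 4s = 1111 1111 0000 0000 = 0xFF00
Convert to decimal digit by digit (value = value*16 + digit):
  F -> 15
  15*16 + 15 (F) = 255
  255*16 + 0 = 4080
  4080*16 + 0 = 65280
Decimal = 65280

65280


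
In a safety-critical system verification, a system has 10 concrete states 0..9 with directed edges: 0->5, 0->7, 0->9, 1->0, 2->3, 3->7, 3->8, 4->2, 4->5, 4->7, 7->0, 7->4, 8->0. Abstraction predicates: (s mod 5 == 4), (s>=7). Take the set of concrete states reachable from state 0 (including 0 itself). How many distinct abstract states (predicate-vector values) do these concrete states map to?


BFS from 0:
Concrete reachable: {0, 2, 3, 4, 5, 7, 8, 9}
Abstract via predicates (s mod 5 == 4), (s>=7):
  (0,0) <- {0, 2, 3, 5}
  (0,1) <- {7, 8}
  (1,0) <- {4}
  (1,1) <- {9}
Distinct abstract states = 4

4


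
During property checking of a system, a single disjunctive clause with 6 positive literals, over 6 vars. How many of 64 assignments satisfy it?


Step 1: Total=2^6=64
Step 2: Unsat when all 6 false: 2^0=1
Step 3: Sat=64-1=63

63


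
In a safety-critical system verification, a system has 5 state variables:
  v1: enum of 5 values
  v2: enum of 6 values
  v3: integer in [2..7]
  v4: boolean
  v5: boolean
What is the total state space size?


State space = product of domain sizes of all variables.
Domain sizes:
  v1 (enum of 5 values): 5
  v2 (enum of 6 values): 6
  v3 (integer in [2..7]): 6
  v4 (boolean): 2
  v5 (boolean): 2
Product = 5 * 6 * 6 * 2 * 2 = 720

720


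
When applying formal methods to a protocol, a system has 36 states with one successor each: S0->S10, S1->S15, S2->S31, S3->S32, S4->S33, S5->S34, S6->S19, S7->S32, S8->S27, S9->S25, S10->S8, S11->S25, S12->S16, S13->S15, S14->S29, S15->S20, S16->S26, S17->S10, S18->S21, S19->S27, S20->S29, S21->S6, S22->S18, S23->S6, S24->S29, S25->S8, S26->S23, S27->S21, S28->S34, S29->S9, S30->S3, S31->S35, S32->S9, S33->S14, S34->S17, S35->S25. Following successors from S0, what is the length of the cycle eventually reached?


Trace from S0 until a state repeats:
  S0 -> S10 -> S8 -> S27 -> S21 -> S6 -> S19 -> S27
S27 first seen at step 3, revisited at step 7.
Cycle length = 7 - 3 = 4

4


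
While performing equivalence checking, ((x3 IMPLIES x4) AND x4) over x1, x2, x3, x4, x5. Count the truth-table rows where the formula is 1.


Formula: ((x3 IMPLIES x4) AND x4) over 5 vars (32 rows)
Evaluate each row (x1, x2, x3, x4, x5 as bits, MSB first):
  row 0 [00000]: ((0 IMPLIES 0) AND 0) -> 0
  row 1 [00001]: ((0 IMPLIES 0) AND 0) -> 0
  row 2 [00010]: ((0 IMPLIES 1) AND 1) -> 1
  row 3 [00011]: ((0 IMPLIES 1) AND 1) -> 1
  row 4 [00100]: ((1 IMPLIES 0) AND 0) -> 0
  row 5 [00101]: ((1 IMPLIES 0) AND 0) -> 0
  row 6 [00110]: ((1 IMPLIES 1) AND 1) -> 1
  row 7 [00111]: ((1 IMPLIES 1) AND 1) -> 1
  row 8 [01000]: ((0 IMPLIES 0) AND 0) -> 0
  row 9 [01001]: ((0 IMPLIES 0) AND 0) -> 0
  row 10 [01010]: ((0 IMPLIES 1) AND 1) -> 1
  row 11 [01011]: ((0 IMPLIES 1) AND 1) -> 1
  row 12 [01100]: ((1 IMPLIES 0) AND 0) -> 0
  row 13 [01101]: ((1 IMPLIES 0) AND 0) -> 0
  row 14 [01110]: ((1 IMPLIES 1) AND 1) -> 1
  row 15 [01111]: ((1 IMPLIES 1) AND 1) -> 1
  row 16 [10000]: ((0 IMPLIES 0) AND 0) -> 0
  row 17 [10001]: ((0 IMPLIES 0) AND 0) -> 0
  row 18 [10010]: ((0 IMPLIES 1) AND 1) -> 1
  row 19 [10011]: ((0 IMPLIES 1) AND 1) -> 1
  row 20 [10100]: ((1 IMPLIES 0) AND 0) -> 0
  row 21 [10101]: ((1 IMPLIES 0) AND 0) -> 0
  row 22 [10110]: ((1 IMPLIES 1) AND 1) -> 1
  row 23 [10111]: ((1 IMPLIES 1) AND 1) -> 1
  row 24 [11000]: ((0 IMPLIES 0) AND 0) -> 0
  row 25 [11001]: ((0 IMPLIES 0) AND 0) -> 0
  row 26 [11010]: ((0 IMPLIES 1) AND 1) -> 1
  row 27 [11011]: ((0 IMPLIES 1) AND 1) -> 1
  row 28 [11100]: ((1 IMPLIES 0) AND 0) -> 0
  row 29 [11101]: ((1 IMPLIES 0) AND 0) -> 0
  row 30 [11110]: ((1 IMPLIES 1) AND 1) -> 1
  row 31 [11111]: ((1 IMPLIES 1) AND 1) -> 1
Full result column, 8 rows per line (x1,x2 fixed per line; x3,x4,x5 runs 000..111 left to right):
  rows 0-7 [x1,x2=00]: 00110011  (ones: 4)
  rows 8-15 [x1,x2=01]: 00110011  (ones: 4)
  rows 16-23 [x1,x2=10]: 00110011  (ones: 4)
  rows 24-31 [x1,x2=11]: 00110011  (ones: 4)
Count of 1-rows = 4+4+4+4 = 16

16


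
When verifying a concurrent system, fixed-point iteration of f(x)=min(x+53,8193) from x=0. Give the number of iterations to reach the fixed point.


Step 1: x=0, cap=8193, increment=53
Step 2: x grows by 53 each step until capped at 8193; fixed point is x=8193
Step 3: iterations = ceil(8193/53) = 155

155


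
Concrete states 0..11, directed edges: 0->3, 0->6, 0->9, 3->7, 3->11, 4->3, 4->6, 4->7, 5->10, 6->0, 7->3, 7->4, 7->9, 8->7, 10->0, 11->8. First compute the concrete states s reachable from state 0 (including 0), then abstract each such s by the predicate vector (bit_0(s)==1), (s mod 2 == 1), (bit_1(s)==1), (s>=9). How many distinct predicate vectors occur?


BFS from 0:
Concrete reachable: {0, 3, 4, 6, 7, 8, 9, 11}
Abstract via predicates (bit_0(s)==1), (s mod 2 == 1), (bit_1(s)==1), (s>=9):
  (0,0,0,0) <- {0, 4, 8}
  (0,0,1,0) <- {6}
  (1,1,0,1) <- {9}
  (1,1,1,0) <- {3, 7}
  (1,1,1,1) <- {11}
Distinct abstract states = 5

5


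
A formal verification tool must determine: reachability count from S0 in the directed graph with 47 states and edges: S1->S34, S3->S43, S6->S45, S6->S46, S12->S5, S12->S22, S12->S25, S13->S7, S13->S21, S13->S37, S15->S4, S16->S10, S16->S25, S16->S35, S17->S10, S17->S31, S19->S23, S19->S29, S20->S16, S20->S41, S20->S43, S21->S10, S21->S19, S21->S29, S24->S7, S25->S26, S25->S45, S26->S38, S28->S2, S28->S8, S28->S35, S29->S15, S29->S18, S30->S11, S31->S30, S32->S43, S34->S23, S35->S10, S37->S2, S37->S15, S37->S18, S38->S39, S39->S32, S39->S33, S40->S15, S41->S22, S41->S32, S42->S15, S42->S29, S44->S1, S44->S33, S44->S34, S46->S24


BFS from S0:
  layer 0: {S0}
Reachable set: {S0}
Count = 1

1


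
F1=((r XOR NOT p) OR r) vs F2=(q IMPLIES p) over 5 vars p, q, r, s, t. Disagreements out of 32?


F1 = ((r XOR NOT p) OR r)
F2 = (q IMPLIES p)
Evaluate both on each of 32 rows (bits = p,q,r,s,t):
  row 0 [00000]: F1=1 F2=1 -> 0
  row 1 [00001]: F1=1 F2=1 -> 0
  row 2 [00010]: F1=1 F2=1 -> 0
  row 3 [00011]: F1=1 F2=1 -> 0
  row 4 [00100]: F1=1 F2=1 -> 0
  row 5 [00101]: F1=1 F2=1 -> 0
  row 6 [00110]: F1=1 F2=1 -> 0
  row 7 [00111]: F1=1 F2=1 -> 0
  row 8 [01000]: F1=1 F2=0 (differ) -> 1
  row 9 [01001]: F1=1 F2=0 (differ) -> 1
  row 10 [01010]: F1=1 F2=0 (differ) -> 1
  row 11 [01011]: F1=1 F2=0 (differ) -> 1
  row 12 [01100]: F1=1 F2=0 (differ) -> 1
  row 13 [01101]: F1=1 F2=0 (differ) -> 1
  row 14 [01110]: F1=1 F2=0 (differ) -> 1
  row 15 [01111]: F1=1 F2=0 (differ) -> 1
  row 16 [10000]: F1=0 F2=1 (differ) -> 1
  row 17 [10001]: F1=0 F2=1 (differ) -> 1
  row 18 [10010]: F1=0 F2=1 (differ) -> 1
  row 19 [10011]: F1=0 F2=1 (differ) -> 1
  row 20 [10100]: F1=1 F2=1 -> 0
  row 21 [10101]: F1=1 F2=1 -> 0
  row 22 [10110]: F1=1 F2=1 -> 0
  row 23 [10111]: F1=1 F2=1 -> 0
  row 24 [11000]: F1=0 F2=1 (differ) -> 1
  row 25 [11001]: F1=0 F2=1 (differ) -> 1
  row 26 [11010]: F1=0 F2=1 (differ) -> 1
  row 27 [11011]: F1=0 F2=1 (differ) -> 1
  row 28 [11100]: F1=1 F2=1 -> 0
  row 29 [11101]: F1=1 F2=1 -> 0
  row 30 [11110]: F1=1 F2=1 -> 0
  row 31 [11111]: F1=1 F2=1 -> 0
Full result column, 8 rows per line (p,q fixed per line; r,s,t runs 000..111 left to right):
  rows 0-7 [p,q=00]: 00000000  (ones: 0)
  rows 8-15 [p,q=01]: 11111111  (ones: 8)
  rows 16-23 [p,q=10]: 11110000  (ones: 4)
  rows 24-31 [p,q=11]: 11110000  (ones: 4)
Disagreements = 0+8+4+4 = 16

16


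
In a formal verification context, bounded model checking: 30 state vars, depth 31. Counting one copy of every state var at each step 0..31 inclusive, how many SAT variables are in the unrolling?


BMC unrolls to depth k, creating one copy of each state var for steps 0..k.
Step count = 31 + 1 = 32 (steps 0 through 31)
Vars per step = 30
Total = 30 * 32 = 960

960


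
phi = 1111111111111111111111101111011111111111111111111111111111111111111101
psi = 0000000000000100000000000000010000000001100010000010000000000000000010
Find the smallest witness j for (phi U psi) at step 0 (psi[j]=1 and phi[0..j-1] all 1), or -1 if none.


(phi U psi) at 0: need smallest j with psi[j]=1 and phi[i]=1 for all i in [0,j).
Scan from step 0:
  step 0: phi=1, psi=0 -> continue
  step 1: phi=1, psi=0 -> continue
  step 2: phi=1, psi=0 -> continue
  step 3: phi=1, psi=0 -> continue
  step 13: psi=1 and phi held for [0,13) -> witness found
Witness step = 13

13


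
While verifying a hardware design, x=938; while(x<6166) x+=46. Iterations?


Step 1: x goes from 938 toward 6166 by 46; the body runs while x<6166, so iterations = ceil((bound-start)/step)
Step 2: Distance=5228
Step 3: ceil(5228/46)=114

114


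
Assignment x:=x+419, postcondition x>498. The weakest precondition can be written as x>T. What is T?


Formula: wp(x:=E, P) = P[E/x] (substitute E for x in postcondition)
Step 1: Postcondition: x>498
Step 2: Substitute x+419 for x: x+419>498
Step 3: Solve for x: x > 498-419 = 79

79


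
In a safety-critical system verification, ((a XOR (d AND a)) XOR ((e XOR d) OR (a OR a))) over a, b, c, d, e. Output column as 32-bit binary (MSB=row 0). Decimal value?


Formula: ((a XOR (d AND a)) XOR ((e XOR d) OR (a OR a))) over a, b, c, d, e (32 rows)
Evaluate each row (bits = a,b,c,d,e, MSB first):
  row 0 [00000]: ((0 XOR (0 AND 0)) XOR ((0 XOR 0) OR (0 OR 0))) -> 0
  row 1 [00001]: ((0 XOR (0 AND 0)) XOR ((1 XOR 0) OR (0 OR 0))) -> 1
  row 2 [00010]: ((0 XOR (1 AND 0)) XOR ((0 XOR 1) OR (0 OR 0))) -> 1
  row 3 [00011]: ((0 XOR (1 AND 0)) XOR ((1 XOR 1) OR (0 OR 0))) -> 0
  row 4 [00100]: ((0 XOR (0 AND 0)) XOR ((0 XOR 0) OR (0 OR 0))) -> 0
  row 5 [00101]: ((0 XOR (0 AND 0)) XOR ((1 XOR 0) OR (0 OR 0))) -> 1
  row 6 [00110]: ((0 XOR (1 AND 0)) XOR ((0 XOR 1) OR (0 OR 0))) -> 1
  row 7 [00111]: ((0 XOR (1 AND 0)) XOR ((1 XOR 1) OR (0 OR 0))) -> 0
  row 8 [01000]: ((0 XOR (0 AND 0)) XOR ((0 XOR 0) OR (0 OR 0))) -> 0
  row 9 [01001]: ((0 XOR (0 AND 0)) XOR ((1 XOR 0) OR (0 OR 0))) -> 1
  row 10 [01010]: ((0 XOR (1 AND 0)) XOR ((0 XOR 1) OR (0 OR 0))) -> 1
  row 11 [01011]: ((0 XOR (1 AND 0)) XOR ((1 XOR 1) OR (0 OR 0))) -> 0
  row 12 [01100]: ((0 XOR (0 AND 0)) XOR ((0 XOR 0) OR (0 OR 0))) -> 0
  row 13 [01101]: ((0 XOR (0 AND 0)) XOR ((1 XOR 0) OR (0 OR 0))) -> 1
  row 14 [01110]: ((0 XOR (1 AND 0)) XOR ((0 XOR 1) OR (0 OR 0))) -> 1
  row 15 [01111]: ((0 XOR (1 AND 0)) XOR ((1 XOR 1) OR (0 OR 0))) -> 0
  row 16 [10000]: ((1 XOR (0 AND 1)) XOR ((0 XOR 0) OR (1 OR 1))) -> 0
  row 17 [10001]: ((1 XOR (0 AND 1)) XOR ((1 XOR 0) OR (1 OR 1))) -> 0
  row 18 [10010]: ((1 XOR (1 AND 1)) XOR ((0 XOR 1) OR (1 OR 1))) -> 1
  row 19 [10011]: ((1 XOR (1 AND 1)) XOR ((1 XOR 1) OR (1 OR 1))) -> 1
  row 20 [10100]: ((1 XOR (0 AND 1)) XOR ((0 XOR 0) OR (1 OR 1))) -> 0
  row 21 [10101]: ((1 XOR (0 AND 1)) XOR ((1 XOR 0) OR (1 OR 1))) -> 0
  row 22 [10110]: ((1 XOR (1 AND 1)) XOR ((0 XOR 1) OR (1 OR 1))) -> 1
  row 23 [10111]: ((1 XOR (1 AND 1)) XOR ((1 XOR 1) OR (1 OR 1))) -> 1
  row 24 [11000]: ((1 XOR (0 AND 1)) XOR ((0 XOR 0) OR (1 OR 1))) -> 0
  row 25 [11001]: ((1 XOR (0 AND 1)) XOR ((1 XOR 0) OR (1 OR 1))) -> 0
  row 26 [11010]: ((1 XOR (1 AND 1)) XOR ((0 XOR 1) OR (1 OR 1))) -> 1
  row 27 [11011]: ((1 XOR (1 AND 1)) XOR ((1 XOR 1) OR (1 OR 1))) -> 1
  row 28 [11100]: ((1 XOR (0 AND 1)) XOR ((0 XOR 0) OR (1 OR 1))) -> 0
  row 29 [11101]: ((1 XOR (0 AND 1)) XOR ((1 XOR 0) OR (1 OR 1))) -> 0
  row 30 [11110]: ((1 XOR (1 AND 1)) XOR ((0 XOR 1) OR (1 OR 1))) -> 1
  row 31 [11111]: ((1 XOR (1 AND 1)) XOR ((1 XOR 1) OR (1 OR 1))) -> 1
Full result column, 4 rows per line (a,b,c fixed per line; d,e runs 00..11 left to right):
  rows 0-3 [a,b,c=000]: 0110  = hex 6
  rows 4-7 [a,b,c=001]: 0110  = hex 6
  rows 8-11 [a,b,c=010]: 0110  = hex 6
  rows 12-15 [a,b,c=011]: 0110  = hex 6
  rows 16-19 [a,b,c=100]: 0011  = hex 3
  rows 20-23 [a,b,c=101]: 0011  = hex 3
  rows 24-27 [a,b,c=110]: 0011  = hex 3
  rows 28-31 [a,b,c=111]: 0011  = hex 3
Output column (row 0 .. row 31) = 01100110011001100011001100110011
Output column grouped in 4s = 0110 0110 0110 0110 0011 0011 0011 0011 = 0x66663333
Convert to decimal digit by digit (value = value*16 + digit):
  6 -> 6
  6*16 + 6 = 102
  102*16 + 6 = 1638
  1638*16 + 6 = 26214
  26214*16 + 3 = 419427
  419427*16 + 3 = 6710835
  6710835*16 + 3 = 107373363
  107373363*16 + 3 = 1717973811
Decimal = 1717973811

1717973811


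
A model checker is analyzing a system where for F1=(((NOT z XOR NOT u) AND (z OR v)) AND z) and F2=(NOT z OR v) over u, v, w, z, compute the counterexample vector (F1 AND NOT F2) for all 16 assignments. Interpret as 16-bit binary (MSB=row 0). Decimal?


F1 = (((NOT z XOR NOT u) AND (z OR v)) AND z)
F2 = (NOT z OR v)
Counterexample to F1=>F2 is where F1=1 and F2=0.
Evaluate each row (bits = u,v,w,z, MSB first):
  row 0 [0000]: F1=0 F2=1 -> F1&~F2 -> 0
  row 1 [0001]: F1=1 F2=0 -> F1&~F2 -> 1
  row 2 [0010]: F1=0 F2=1 -> F1&~F2 -> 0
  row 3 [0011]: F1=1 F2=0 -> F1&~F2 -> 1
  row 4 [0100]: F1=0 F2=1 -> F1&~F2 -> 0
  row 5 [0101]: F1=1 F2=1 -> F1&~F2 -> 0
  row 6 [0110]: F1=0 F2=1 -> F1&~F2 -> 0
  row 7 [0111]: F1=1 F2=1 -> F1&~F2 -> 0
  row 8 [1000]: F1=0 F2=1 -> F1&~F2 -> 0
  row 9 [1001]: F1=0 F2=0 -> F1&~F2 -> 0
  row 10 [1010]: F1=0 F2=1 -> F1&~F2 -> 0
  row 11 [1011]: F1=0 F2=0 -> F1&~F2 -> 0
  row 12 [1100]: F1=0 F2=1 -> F1&~F2 -> 0
  row 13 [1101]: F1=0 F2=1 -> F1&~F2 -> 0
  row 14 [1110]: F1=0 F2=1 -> F1&~F2 -> 0
  row 15 [1111]: F1=0 F2=1 -> F1&~F2 -> 0
Full result column, 4 rows per line (u,v fixed per line; w,z runs 00..11 left to right):
  rows 0-3 [u,v=00]: 0101  = hex 5
  rows 4-7 [u,v=01]: 0000  = hex 0
  rows 8-11 [u,v=10]: 0000  = hex 0
  rows 12-15 [u,v=11]: 0000  = hex 0
Counterexample vector (row 0 .. row 15) = 0101000000000000
Output column grouped in 4s = 0101 0000 0000 0000 = 0x5000
Convert to decimal digit by digit (value = value*16 + digit):
  5 -> 5
  5*16 + 0 = 80
  80*16 + 0 = 1280
  1280*16 + 0 = 20480
Decimal = 20480

20480


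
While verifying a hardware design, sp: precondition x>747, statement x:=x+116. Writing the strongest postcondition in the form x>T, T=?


Formula: sp(P, x:=E) = exists old_x. (x = E[old_x/x]) AND P[old_x/x] (old_x is the value of x before the assignment; eliminate old_x by solving x = E[old_x/x] for old_x)
Step 1: Precondition P: x>747, i.e. old_x > 747
Step 2: Assignment gives x = old_x + 116, so old_x = x - 116
Step 3: Substitute into P: x - 116 > 747
Step 4: Simplify: x > 747+116 = 863

863


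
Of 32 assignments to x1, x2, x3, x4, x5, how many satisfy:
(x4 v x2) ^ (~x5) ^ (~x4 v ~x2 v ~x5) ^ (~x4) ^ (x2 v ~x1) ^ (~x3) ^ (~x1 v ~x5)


CNF with 7 clauses over 5 vars (32 assignments).
An assignment satisfies CNF iff every clause has >=1 true literal.
Check each row (bits = x1,x2,x3,x4,x5; clause T/F shown):
  row 0 [00000]: clauses=FTTTTTT -> 0
  row 1 [00001]: clauses=FFTTTTT -> 0
  row 2 [00010]: clauses=TTTFTTT -> 0
  row 3 [00011]: clauses=TFTFTTT -> 0
  row 4 [00100]: clauses=FTTTTFT -> 0
  row 5 [00101]: clauses=FFTTTFT -> 0
  row 6 [00110]: clauses=TTTFTFT -> 0
  row 7 [00111]: clauses=TFTFTFT -> 0
  row 8 [01000]: clauses=TTTTTTT -> 1
  row 9 [01001]: clauses=TFTTTTT -> 0
  row 10 [01010]: clauses=TTTFTTT -> 0
  row 11 [01011]: clauses=TFFFTTT -> 0
  row 12 [01100]: clauses=TTTTTFT -> 0
  row 13 [01101]: clauses=TFTTTFT -> 0
  row 14 [01110]: clauses=TTTFTFT -> 0
  row 15 [01111]: clauses=TFFFTFT -> 0
  row 16 [10000]: clauses=FTTTFTT -> 0
  row 17 [10001]: clauses=FFTTFTF -> 0
  row 18 [10010]: clauses=TTTFFTT -> 0
  row 19 [10011]: clauses=TFTFFTF -> 0
  row 20 [10100]: clauses=FTTTFFT -> 0
  row 21 [10101]: clauses=FFTTFFF -> 0
  row 22 [10110]: clauses=TTTFFFT -> 0
  row 23 [10111]: clauses=TFTFFFF -> 0
  row 24 [11000]: clauses=TTTTTTT -> 1
  row 25 [11001]: clauses=TFTTTTF -> 0
  row 26 [11010]: clauses=TTTFTTT -> 0
  row 27 [11011]: clauses=TFFFTTF -> 0
  row 28 [11100]: clauses=TTTTTFT -> 0
  row 29 [11101]: clauses=TFTTTFF -> 0
  row 30 [11110]: clauses=TTTFTFT -> 0
  row 31 [11111]: clauses=TFFFTFF -> 0
Full result column, 8 rows per line (x1,x2 fixed per line; x3,x4,x5 runs 000..111 left to right):
  rows 0-7 [x1,x2=00]: 00000000  (ones: 0)
  rows 8-15 [x1,x2=01]: 10000000  (ones: 1)
  rows 16-23 [x1,x2=10]: 00000000  (ones: 0)
  rows 24-31 [x1,x2=11]: 10000000  (ones: 1)
Satisfying assignments = 0+1+0+1 = 2

2


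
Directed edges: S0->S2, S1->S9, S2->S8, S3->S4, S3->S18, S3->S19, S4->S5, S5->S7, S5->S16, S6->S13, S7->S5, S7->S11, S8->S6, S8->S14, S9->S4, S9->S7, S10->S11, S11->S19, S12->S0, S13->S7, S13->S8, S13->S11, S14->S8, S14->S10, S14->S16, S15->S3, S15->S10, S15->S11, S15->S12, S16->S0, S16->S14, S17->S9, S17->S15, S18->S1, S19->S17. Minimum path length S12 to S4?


BFS layer-by-layer from S12:
  dist 0: {S12}
  dist 1: {S0}
  dist 2: {S2}
  dist 3: {S8}
  dist 4: {S6, S14}
  dist 5: {S10, S13, S16}
  dist 6: {S7, S11}
  dist 7: {S5, S19}
  dist 8: {S17}
  dist 9: {S9, S15}
  dist 10: {S3, S4}
  -> S4 reached at distance 10
Shortest path length = 10

10


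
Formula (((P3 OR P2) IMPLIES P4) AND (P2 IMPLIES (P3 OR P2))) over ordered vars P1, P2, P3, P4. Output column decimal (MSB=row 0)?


Formula: (((P3 OR P2) IMPLIES P4) AND (P2 IMPLIES (P3 OR P2))) over P1, P2, P3, P4 (16 rows)
Evaluate each row (bits = P1,P2,P3,P4, MSB first):
  row 0 [0000]: (((0 OR 0) IMPLIES 0) AND (0 IMPLIES (0 OR 0))) -> 1
  row 1 [0001]: (((0 OR 0) IMPLIES 1) AND (0 IMPLIES (0 OR 0))) -> 1
  row 2 [0010]: (((1 OR 0) IMPLIES 0) AND (0 IMPLIES (1 OR 0))) -> 0
  row 3 [0011]: (((1 OR 0) IMPLIES 1) AND (0 IMPLIES (1 OR 0))) -> 1
  row 4 [0100]: (((0 OR 1) IMPLIES 0) AND (1 IMPLIES (0 OR 1))) -> 0
  row 5 [0101]: (((0 OR 1) IMPLIES 1) AND (1 IMPLIES (0 OR 1))) -> 1
  row 6 [0110]: (((1 OR 1) IMPLIES 0) AND (1 IMPLIES (1 OR 1))) -> 0
  row 7 [0111]: (((1 OR 1) IMPLIES 1) AND (1 IMPLIES (1 OR 1))) -> 1
  row 8 [1000]: (((0 OR 0) IMPLIES 0) AND (0 IMPLIES (0 OR 0))) -> 1
  row 9 [1001]: (((0 OR 0) IMPLIES 1) AND (0 IMPLIES (0 OR 0))) -> 1
  row 10 [1010]: (((1 OR 0) IMPLIES 0) AND (0 IMPLIES (1 OR 0))) -> 0
  row 11 [1011]: (((1 OR 0) IMPLIES 1) AND (0 IMPLIES (1 OR 0))) -> 1
  row 12 [1100]: (((0 OR 1) IMPLIES 0) AND (1 IMPLIES (0 OR 1))) -> 0
  row 13 [1101]: (((0 OR 1) IMPLIES 1) AND (1 IMPLIES (0 OR 1))) -> 1
  row 14 [1110]: (((1 OR 1) IMPLIES 0) AND (1 IMPLIES (1 OR 1))) -> 0
  row 15 [1111]: (((1 OR 1) IMPLIES 1) AND (1 IMPLIES (1 OR 1))) -> 1
Full result column, 4 rows per line (P1,P2 fixed per line; P3,P4 runs 00..11 left to right):
  rows 0-3 [P1,P2=00]: 1101  = hex D
  rows 4-7 [P1,P2=01]: 0101  = hex 5
  rows 8-11 [P1,P2=10]: 1101  = hex D
  rows 12-15 [P1,P2=11]: 0101  = hex 5
Output column (row 0 .. row 15) = 1101010111010101
Output column grouped in 4s = 1101 0101 1101 0101 = 0xD5D5
Convert to decimal digit by digit (value = value*16 + digit):
  D -> 13
  13*16 + 5 = 213
  213*16 + 13 (D) = 3421
  3421*16 + 5 = 54741
Decimal = 54741

54741


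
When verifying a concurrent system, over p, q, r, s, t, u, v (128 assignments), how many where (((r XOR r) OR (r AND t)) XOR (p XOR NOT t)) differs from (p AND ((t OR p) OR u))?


F1 = (((r XOR r) OR (r AND t)) XOR (p XOR NOT t))
F2 = (p AND ((t OR p) OR u))
Evaluate both on each of 128 rows (bits = p,q,r,s,t,u,v):
  row 0 [0000000]: F1=1 F2=0 (differ) -> 1
  row 1 [0000001]: F1=1 F2=0 (differ) -> 1
  row 2 [0000010]: F1=1 F2=0 (differ) -> 1
  row 3 [0000011]: F1=1 F2=0 (differ) -> 1
  row 4 [0000100]: F1=0 F2=0 -> 0
  (every remaining row is evaluated the same way; all 128 results are listed next)
Full result column, 8 rows per line (p,q,r,s fixed per line; t,u,v runs 000..111 left to right):
  rows 0-7 [p,q,r,s=0000]: 11110000  (ones: 4)
  rows 8-15 [p,q,r,s=0001]: 11110000  (ones: 4)
  rows 16-23 [p,q,r,s=0010]: 11111111  (ones: 8)
  rows 24-31 [p,q,r,s=0011]: 11111111  (ones: 8)
  rows 32-39 [p,q,r,s=0100]: 11110000  (ones: 4)
  rows 40-47 [p,q,r,s=0101]: 11110000  (ones: 4)
  rows 48-55 [p,q,r,s=0110]: 11111111  (ones: 8)
  rows 56-63 [p,q,r,s=0111]: 11111111  (ones: 8)
  rows 64-71 [p,q,r,s=1000]: 11110000  (ones: 4)
  rows 72-79 [p,q,r,s=1001]: 11110000  (ones: 4)
  rows 80-87 [p,q,r,s=1010]: 11111111  (ones: 8)
  rows 88-95 [p,q,r,s=1011]: 11111111  (ones: 8)
  rows 96-103 [p,q,r,s=1100]: 11110000  (ones: 4)
  rows 104-111 [p,q,r,s=1101]: 11110000  (ones: 4)
  rows 112-119 [p,q,r,s=1110]: 11111111  (ones: 8)
  rows 120-127 [p,q,r,s=1111]: 11111111  (ones: 8)
Disagreements = 4+4+8+8+4+4+8+8+4+4+8+8+4+4+8+8 = 96

96


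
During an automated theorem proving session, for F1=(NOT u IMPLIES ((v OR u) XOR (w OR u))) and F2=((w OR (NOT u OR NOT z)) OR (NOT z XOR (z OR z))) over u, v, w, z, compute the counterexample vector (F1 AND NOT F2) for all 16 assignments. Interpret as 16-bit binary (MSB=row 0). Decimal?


F1 = (NOT u IMPLIES ((v OR u) XOR (w OR u)))
F2 = ((w OR (NOT u OR NOT z)) OR (NOT z XOR (z OR z)))
Counterexample to F1=>F2 is where F1=1 and F2=0.
Evaluate each row (bits = u,v,w,z, MSB first):
  row 0 [0000]: F1=0 F2=1 -> F1&~F2 -> 0
  row 1 [0001]: F1=0 F2=1 -> F1&~F2 -> 0
  row 2 [0010]: F1=1 F2=1 -> F1&~F2 -> 0
  row 3 [0011]: F1=1 F2=1 -> F1&~F2 -> 0
  row 4 [0100]: F1=1 F2=1 -> F1&~F2 -> 0
  row 5 [0101]: F1=1 F2=1 -> F1&~F2 -> 0
  row 6 [0110]: F1=0 F2=1 -> F1&~F2 -> 0
  row 7 [0111]: F1=0 F2=1 -> F1&~F2 -> 0
  row 8 [1000]: F1=1 F2=1 -> F1&~F2 -> 0
  row 9 [1001]: F1=1 F2=1 -> F1&~F2 -> 0
  row 10 [1010]: F1=1 F2=1 -> F1&~F2 -> 0
  row 11 [1011]: F1=1 F2=1 -> F1&~F2 -> 0
  row 12 [1100]: F1=1 F2=1 -> F1&~F2 -> 0
  row 13 [1101]: F1=1 F2=1 -> F1&~F2 -> 0
  row 14 [1110]: F1=1 F2=1 -> F1&~F2 -> 0
  row 15 [1111]: F1=1 F2=1 -> F1&~F2 -> 0
Full result column, 4 rows per line (u,v fixed per line; w,z runs 00..11 left to right):
  rows 0-3 [u,v=00]: 0000  = hex 0
  rows 4-7 [u,v=01]: 0000  = hex 0
  rows 8-11 [u,v=10]: 0000  = hex 0
  rows 12-15 [u,v=11]: 0000  = hex 0
Counterexample vector (row 0 .. row 15) = 0000000000000000
Output column grouped in 4s = 0000 0000 0000 0000 = 0x0000
Convert to decimal digit by digit (value = value*16 + digit):
  0 -> 0
  0*16 + 0 = 0
  0*16 + 0 = 0
  0*16 + 0 = 0
Decimal = 0

0


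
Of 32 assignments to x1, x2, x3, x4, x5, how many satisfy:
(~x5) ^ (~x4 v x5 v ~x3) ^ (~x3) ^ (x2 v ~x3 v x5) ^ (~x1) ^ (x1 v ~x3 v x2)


CNF with 6 clauses over 5 vars (32 assignments).
An assignment satisfies CNF iff every clause has >=1 true literal.
Check each row (bits = x1,x2,x3,x4,x5; clause T/F shown):
  row 0 [00000]: clauses=TTTTTT -> 1
  row 1 [00001]: clauses=FTTTTT -> 0
  row 2 [00010]: clauses=TTTTTT -> 1
  row 3 [00011]: clauses=FTTTTT -> 0
  row 4 [00100]: clauses=TTFFTF -> 0
  row 5 [00101]: clauses=FTFTTF -> 0
  row 6 [00110]: clauses=TFFFTF -> 0
  row 7 [00111]: clauses=FTFTTF -> 0
  row 8 [01000]: clauses=TTTTTT -> 1
  row 9 [01001]: clauses=FTTTTT -> 0
  row 10 [01010]: clauses=TTTTTT -> 1
  row 11 [01011]: clauses=FTTTTT -> 0
  row 12 [01100]: clauses=TTFTTT -> 0
  row 13 [01101]: clauses=FTFTTT -> 0
  row 14 [01110]: clauses=TFFTTT -> 0
  row 15 [01111]: clauses=FTFTTT -> 0
  row 16 [10000]: clauses=TTTTFT -> 0
  row 17 [10001]: clauses=FTTTFT -> 0
  row 18 [10010]: clauses=TTTTFT -> 0
  row 19 [10011]: clauses=FTTTFT -> 0
  row 20 [10100]: clauses=TTFFFT -> 0
  row 21 [10101]: clauses=FTFTFT -> 0
  row 22 [10110]: clauses=TFFFFT -> 0
  row 23 [10111]: clauses=FTFTFT -> 0
  row 24 [11000]: clauses=TTTTFT -> 0
  row 25 [11001]: clauses=FTTTFT -> 0
  row 26 [11010]: clauses=TTTTFT -> 0
  row 27 [11011]: clauses=FTTTFT -> 0
  row 28 [11100]: clauses=TTFTFT -> 0
  row 29 [11101]: clauses=FTFTFT -> 0
  row 30 [11110]: clauses=TFFTFT -> 0
  row 31 [11111]: clauses=FTFTFT -> 0
Full result column, 8 rows per line (x1,x2 fixed per line; x3,x4,x5 runs 000..111 left to right):
  rows 0-7 [x1,x2=00]: 10100000  (ones: 2)
  rows 8-15 [x1,x2=01]: 10100000  (ones: 2)
  rows 16-23 [x1,x2=10]: 00000000  (ones: 0)
  rows 24-31 [x1,x2=11]: 00000000  (ones: 0)
Satisfying assignments = 2+2+0+0 = 4

4


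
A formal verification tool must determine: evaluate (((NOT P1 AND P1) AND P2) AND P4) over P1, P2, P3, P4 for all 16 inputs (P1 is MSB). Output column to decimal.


Formula: (((NOT P1 AND P1) AND P2) AND P4) over P1, P2, P3, P4 (16 rows)
Evaluate each row (bits = P1,P2,P3,P4, MSB first):
  row 0 [0000]: (((NOT 0 AND 0) AND 0) AND 0) -> 0
  row 1 [0001]: (((NOT 0 AND 0) AND 0) AND 1) -> 0
  row 2 [0010]: (((NOT 0 AND 0) AND 0) AND 0) -> 0
  row 3 [0011]: (((NOT 0 AND 0) AND 0) AND 1) -> 0
  row 4 [0100]: (((NOT 0 AND 0) AND 1) AND 0) -> 0
  row 5 [0101]: (((NOT 0 AND 0) AND 1) AND 1) -> 0
  row 6 [0110]: (((NOT 0 AND 0) AND 1) AND 0) -> 0
  row 7 [0111]: (((NOT 0 AND 0) AND 1) AND 1) -> 0
  row 8 [1000]: (((NOT 1 AND 1) AND 0) AND 0) -> 0
  row 9 [1001]: (((NOT 1 AND 1) AND 0) AND 1) -> 0
  row 10 [1010]: (((NOT 1 AND 1) AND 0) AND 0) -> 0
  row 11 [1011]: (((NOT 1 AND 1) AND 0) AND 1) -> 0
  row 12 [1100]: (((NOT 1 AND 1) AND 1) AND 0) -> 0
  row 13 [1101]: (((NOT 1 AND 1) AND 1) AND 1) -> 0
  row 14 [1110]: (((NOT 1 AND 1) AND 1) AND 0) -> 0
  row 15 [1111]: (((NOT 1 AND 1) AND 1) AND 1) -> 0
Full result column, 4 rows per line (P1,P2 fixed per line; P3,P4 runs 00..11 left to right):
  rows 0-3 [P1,P2=00]: 0000  = hex 0
  rows 4-7 [P1,P2=01]: 0000  = hex 0
  rows 8-11 [P1,P2=10]: 0000  = hex 0
  rows 12-15 [P1,P2=11]: 0000  = hex 0
Output column (row 0 .. row 15) = 0000000000000000
Output column grouped in 4s = 0000 0000 0000 0000 = 0x0000
Convert to decimal digit by digit (value = value*16 + digit):
  0 -> 0
  0*16 + 0 = 0
  0*16 + 0 = 0
  0*16 + 0 = 0
Decimal = 0

0


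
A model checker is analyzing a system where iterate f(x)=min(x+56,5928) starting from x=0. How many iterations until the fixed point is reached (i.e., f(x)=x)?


Step 1: x=0, cap=5928, increment=56
Step 2: x grows by 56 each step until capped at 5928; fixed point is x=5928
Step 3: iterations = ceil(5928/56) = 106

106


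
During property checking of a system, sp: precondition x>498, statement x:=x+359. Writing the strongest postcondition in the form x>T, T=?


Formula: sp(P, x:=E) = exists old_x. (x = E[old_x/x]) AND P[old_x/x] (old_x is the value of x before the assignment; eliminate old_x by solving x = E[old_x/x] for old_x)
Step 1: Precondition P: x>498, i.e. old_x > 498
Step 2: Assignment gives x = old_x + 359, so old_x = x - 359
Step 3: Substitute into P: x - 359 > 498
Step 4: Simplify: x > 498+359 = 857

857


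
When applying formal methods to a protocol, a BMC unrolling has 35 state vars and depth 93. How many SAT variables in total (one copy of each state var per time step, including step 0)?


BMC unrolls to depth k, creating one copy of each state var for steps 0..k.
Step count = 93 + 1 = 94 (steps 0 through 93)
Vars per step = 35
Total = 35 * 94 = 3290

3290


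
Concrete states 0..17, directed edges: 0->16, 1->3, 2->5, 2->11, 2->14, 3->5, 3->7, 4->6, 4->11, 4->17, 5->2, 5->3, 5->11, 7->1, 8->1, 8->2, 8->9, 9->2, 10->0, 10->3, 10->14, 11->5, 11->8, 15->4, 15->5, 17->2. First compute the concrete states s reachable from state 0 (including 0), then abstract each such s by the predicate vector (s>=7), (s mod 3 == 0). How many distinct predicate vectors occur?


BFS from 0:
Concrete reachable: {0, 16}
Abstract via predicates (s>=7), (s mod 3 == 0):
  (0,1) <- {0}
  (1,0) <- {16}
Distinct abstract states = 2

2


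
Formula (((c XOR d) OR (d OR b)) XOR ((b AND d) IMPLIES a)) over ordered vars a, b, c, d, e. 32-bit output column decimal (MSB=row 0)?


Formula: (((c XOR d) OR (d OR b)) XOR ((b AND d) IMPLIES a)) over a, b, c, d, e (32 rows)
Evaluate each row (bits = a,b,c,d,e, MSB first):
  row 0 [00000]: (((0 XOR 0) OR (0 OR 0)) XOR ((0 AND 0) IMPLIES 0)) -> 1
  row 1 [00001]: (((0 XOR 0) OR (0 OR 0)) XOR ((0 AND 0) IMPLIES 0)) -> 1
  row 2 [00010]: (((0 XOR 1) OR (1 OR 0)) XOR ((0 AND 1) IMPLIES 0)) -> 0
  row 3 [00011]: (((0 XOR 1) OR (1 OR 0)) XOR ((0 AND 1) IMPLIES 0)) -> 0
  row 4 [00100]: (((1 XOR 0) OR (0 OR 0)) XOR ((0 AND 0) IMPLIES 0)) -> 0
  row 5 [00101]: (((1 XOR 0) OR (0 OR 0)) XOR ((0 AND 0) IMPLIES 0)) -> 0
  row 6 [00110]: (((1 XOR 1) OR (1 OR 0)) XOR ((0 AND 1) IMPLIES 0)) -> 0
  row 7 [00111]: (((1 XOR 1) OR (1 OR 0)) XOR ((0 AND 1) IMPLIES 0)) -> 0
  row 8 [01000]: (((0 XOR 0) OR (0 OR 1)) XOR ((1 AND 0) IMPLIES 0)) -> 0
  row 9 [01001]: (((0 XOR 0) OR (0 OR 1)) XOR ((1 AND 0) IMPLIES 0)) -> 0
  row 10 [01010]: (((0 XOR 1) OR (1 OR 1)) XOR ((1 AND 1) IMPLIES 0)) -> 1
  row 11 [01011]: (((0 XOR 1) OR (1 OR 1)) XOR ((1 AND 1) IMPLIES 0)) -> 1
  row 12 [01100]: (((1 XOR 0) OR (0 OR 1)) XOR ((1 AND 0) IMPLIES 0)) -> 0
  row 13 [01101]: (((1 XOR 0) OR (0 OR 1)) XOR ((1 AND 0) IMPLIES 0)) -> 0
  row 14 [01110]: (((1 XOR 1) OR (1 OR 1)) XOR ((1 AND 1) IMPLIES 0)) -> 1
  row 15 [01111]: (((1 XOR 1) OR (1 OR 1)) XOR ((1 AND 1) IMPLIES 0)) -> 1
  row 16 [10000]: (((0 XOR 0) OR (0 OR 0)) XOR ((0 AND 0) IMPLIES 1)) -> 1
  row 17 [10001]: (((0 XOR 0) OR (0 OR 0)) XOR ((0 AND 0) IMPLIES 1)) -> 1
  row 18 [10010]: (((0 XOR 1) OR (1 OR 0)) XOR ((0 AND 1) IMPLIES 1)) -> 0
  row 19 [10011]: (((0 XOR 1) OR (1 OR 0)) XOR ((0 AND 1) IMPLIES 1)) -> 0
  row 20 [10100]: (((1 XOR 0) OR (0 OR 0)) XOR ((0 AND 0) IMPLIES 1)) -> 0
  row 21 [10101]: (((1 XOR 0) OR (0 OR 0)) XOR ((0 AND 0) IMPLIES 1)) -> 0
  row 22 [10110]: (((1 XOR 1) OR (1 OR 0)) XOR ((0 AND 1) IMPLIES 1)) -> 0
  row 23 [10111]: (((1 XOR 1) OR (1 OR 0)) XOR ((0 AND 1) IMPLIES 1)) -> 0
  row 24 [11000]: (((0 XOR 0) OR (0 OR 1)) XOR ((1 AND 0) IMPLIES 1)) -> 0
  row 25 [11001]: (((0 XOR 0) OR (0 OR 1)) XOR ((1 AND 0) IMPLIES 1)) -> 0
  row 26 [11010]: (((0 XOR 1) OR (1 OR 1)) XOR ((1 AND 1) IMPLIES 1)) -> 0
  row 27 [11011]: (((0 XOR 1) OR (1 OR 1)) XOR ((1 AND 1) IMPLIES 1)) -> 0
  row 28 [11100]: (((1 XOR 0) OR (0 OR 1)) XOR ((1 AND 0) IMPLIES 1)) -> 0
  row 29 [11101]: (((1 XOR 0) OR (0 OR 1)) XOR ((1 AND 0) IMPLIES 1)) -> 0
  row 30 [11110]: (((1 XOR 1) OR (1 OR 1)) XOR ((1 AND 1) IMPLIES 1)) -> 0
  row 31 [11111]: (((1 XOR 1) OR (1 OR 1)) XOR ((1 AND 1) IMPLIES 1)) -> 0
Full result column, 4 rows per line (a,b,c fixed per line; d,e runs 00..11 left to right):
  rows 0-3 [a,b,c=000]: 1100  = hex C
  rows 4-7 [a,b,c=001]: 0000  = hex 0
  rows 8-11 [a,b,c=010]: 0011  = hex 3
  rows 12-15 [a,b,c=011]: 0011  = hex 3
  rows 16-19 [a,b,c=100]: 1100  = hex C
  rows 20-23 [a,b,c=101]: 0000  = hex 0
  rows 24-27 [a,b,c=110]: 0000  = hex 0
  rows 28-31 [a,b,c=111]: 0000  = hex 0
Output column (row 0 .. row 31) = 11000000001100111100000000000000
Output column grouped in 4s = 1100 0000 0011 0011 1100 0000 0000 0000 = 0xC033C000
Convert to decimal digit by digit (value = value*16 + digit):
  C -> 12
  12*16 + 0 = 192
  192*16 + 3 = 3075
  3075*16 + 3 = 49203
  49203*16 + 12 (C) = 787260
  787260*16 + 0 = 12596160
  12596160*16 + 0 = 201538560
  201538560*16 + 0 = 3224616960
Decimal = 3224616960

3224616960
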